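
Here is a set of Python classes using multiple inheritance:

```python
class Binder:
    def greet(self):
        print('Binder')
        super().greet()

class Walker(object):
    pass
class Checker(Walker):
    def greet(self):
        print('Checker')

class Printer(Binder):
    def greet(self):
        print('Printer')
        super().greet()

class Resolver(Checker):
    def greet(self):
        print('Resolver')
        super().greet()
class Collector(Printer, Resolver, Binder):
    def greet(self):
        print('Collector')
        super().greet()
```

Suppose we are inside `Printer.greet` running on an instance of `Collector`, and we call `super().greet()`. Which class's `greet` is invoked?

L[Collector] = Collector + merge(L[Printer], L[Resolver], L[Binder], [Printer Resolver Binder])
  take Printer:  [Printer Binder object] + [Resolver Checker Walker object] + [Binder object] + [Printer Resolver Binder]
  take Resolver:  [Binder object] + [Resolver Checker Walker object] + [Binder object] + [Resolver Binder]
  take Binder:  [Binder object] + [Checker Walker object] + [Binder object] + [Binder]
  take Checker:  [object] + [Checker Walker object] + [object]
  take Walker:  [object] + [Walker object] + [object]
  take object:  [object] + [object] + [object]
MRO: Collector Printer Resolver Binder Checker Walker object
super() in Printer.greet on a Collector instance goes to the class after Printer in Collector's MRO: Resolver.

Resolver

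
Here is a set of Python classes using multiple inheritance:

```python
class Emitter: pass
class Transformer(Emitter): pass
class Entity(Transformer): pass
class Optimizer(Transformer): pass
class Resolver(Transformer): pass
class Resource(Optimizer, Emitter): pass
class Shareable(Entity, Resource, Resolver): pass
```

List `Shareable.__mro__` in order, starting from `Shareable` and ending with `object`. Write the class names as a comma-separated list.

L[Shareable] = Shareable + merge(L[Entity], L[Resource], L[Resolver], [Entity Resource Resolver])
  take Entity:  [Entity Transformer Emitter object] + [Resource Optimizer Transformer Emitter object] + [Resolver Transformer Emitter object] + [Entity Resource Resolver]
  take Resource:  [Transformer Emitter object] + [Resource Optimizer Transformer Emitter object] + [Resolver Transformer Emitter object] + [Resource Resolver]
  take Optimizer:  [Transformer Emitter object] + [Optimizer Transformer Emitter object] + [Resolver Transformer Emitter object] + [Resolver]
  take Resolver:  [Transformer Emitter object] + [Transformer Emitter object] + [Resolver Transformer Emitter object] + [Resolver]
  take Transformer:  [Transformer Emitter object] + [Transformer Emitter object] + [Transformer Emitter object]
  take Emitter:  [Emitter object] + [Emitter object] + [Emitter object]
  take object:  [object] + [object] + [object]

Shareable, Entity, Resource, Optimizer, Resolver, Transformer, Emitter, object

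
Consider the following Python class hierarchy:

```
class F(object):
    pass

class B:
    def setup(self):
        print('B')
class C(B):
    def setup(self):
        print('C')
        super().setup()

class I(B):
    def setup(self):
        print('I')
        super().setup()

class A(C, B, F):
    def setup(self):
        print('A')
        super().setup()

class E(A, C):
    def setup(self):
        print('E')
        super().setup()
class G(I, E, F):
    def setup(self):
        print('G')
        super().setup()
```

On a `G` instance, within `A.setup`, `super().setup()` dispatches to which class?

L[G] = G + merge(L[I], L[E], L[F], [I E F])
  take I:  [I B object] + [E A C B F object] + [F object] + [I E F]
  take E:  [B object] + [E A C B F object] + [F object] + [E F]
  take A:  [B object] + [A C B F object] + [F object] + [F]
  take C:  [B object] + [C B F object] + [F object] + [F]
  take B:  [B object] + [B F object] + [F object] + [F]
  take F:  [object] + [F object] + [F object] + [F]
  take object:  [object] + [object] + [object]
MRO: G I E A C B F object
super() in A.setup on a G instance goes to the class after A in G's MRO: C.

C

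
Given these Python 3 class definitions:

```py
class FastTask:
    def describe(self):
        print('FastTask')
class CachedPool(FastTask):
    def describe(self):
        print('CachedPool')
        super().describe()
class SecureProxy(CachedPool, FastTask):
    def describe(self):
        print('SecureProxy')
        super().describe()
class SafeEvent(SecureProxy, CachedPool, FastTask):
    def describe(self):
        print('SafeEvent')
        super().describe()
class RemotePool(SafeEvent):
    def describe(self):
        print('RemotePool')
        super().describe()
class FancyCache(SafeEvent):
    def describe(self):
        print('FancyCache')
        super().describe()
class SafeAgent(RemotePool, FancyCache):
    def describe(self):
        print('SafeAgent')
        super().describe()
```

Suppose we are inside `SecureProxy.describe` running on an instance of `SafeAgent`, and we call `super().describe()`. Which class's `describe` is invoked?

CachedPool

L[SafeAgent] = SafeAgent + merge(L[RemotePool], L[FancyCache], [RemotePool FancyCache])
  take RemotePool:  [RemotePool SafeEvent SecureProxy CachedPool FastTask object] + [FancyCache SafeEvent SecureProxy CachedPool FastTask object] + [RemotePool FancyCache]
  take FancyCache:  [SafeEvent SecureProxy CachedPool FastTask object] + [FancyCache SafeEvent SecureProxy CachedPool FastTask object] + [FancyCache]
  take SafeEvent:  [SafeEvent SecureProxy CachedPool FastTask object] + [SafeEvent SecureProxy CachedPool FastTask object]
  take SecureProxy:  [SecureProxy CachedPool FastTask object] + [SecureProxy CachedPool FastTask object]
  take CachedPool:  [CachedPool FastTask object] + [CachedPool FastTask object]
  take FastTask:  [FastTask object] + [FastTask object]
  take object:  [object] + [object]
MRO: SafeAgent RemotePool FancyCache SafeEvent SecureProxy CachedPool FastTask object
super() in SecureProxy.describe on a SafeAgent instance goes to the class after SecureProxy in SafeAgent's MRO: CachedPool.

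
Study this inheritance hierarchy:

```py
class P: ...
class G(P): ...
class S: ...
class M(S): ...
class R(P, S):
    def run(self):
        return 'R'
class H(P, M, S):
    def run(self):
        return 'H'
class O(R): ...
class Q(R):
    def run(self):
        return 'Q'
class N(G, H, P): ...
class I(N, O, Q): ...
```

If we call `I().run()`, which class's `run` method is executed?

L[I] = I + merge(L[N], L[O], L[Q], [N O Q])
  take N:  [N G H P M S object] + [O R P S object] + [Q R P S object] + [N O Q]
  take G:  [G H P M S object] + [O R P S object] + [Q R P S object] + [O Q]
  take H:  [H P M S object] + [O R P S object] + [Q R P S object] + [O Q]
  take O:  [P M S object] + [O R P S object] + [Q R P S object] + [O Q]
  take Q:  [P M S object] + [R P S object] + [Q R P S object] + [Q]
  take R:  [P M S object] + [R P S object] + [R P S object]
  take P:  [P M S object] + [P S object] + [P S object]
  take M:  [M S object] + [S object] + [S object]
  take S:  [S object] + [S object] + [S object]
  take object:  [object] + [object] + [object]
MRO: I N G H O Q R P M S object
run is defined in: H, Q, R. First along the MRO is H.

H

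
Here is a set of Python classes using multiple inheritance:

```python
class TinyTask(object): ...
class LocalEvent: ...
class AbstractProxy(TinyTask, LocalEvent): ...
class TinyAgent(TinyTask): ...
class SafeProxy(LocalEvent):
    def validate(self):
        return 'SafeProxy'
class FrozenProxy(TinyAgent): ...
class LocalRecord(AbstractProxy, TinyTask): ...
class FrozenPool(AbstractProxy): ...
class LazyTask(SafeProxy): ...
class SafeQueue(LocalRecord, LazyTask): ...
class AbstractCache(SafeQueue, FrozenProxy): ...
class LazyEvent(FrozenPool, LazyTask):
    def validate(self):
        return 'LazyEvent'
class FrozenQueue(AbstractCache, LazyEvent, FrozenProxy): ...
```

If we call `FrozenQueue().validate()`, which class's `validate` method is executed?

LazyEvent

L[FrozenQueue] = FrozenQueue + merge(L[AbstractCache], L[LazyEvent], L[FrozenProxy], [AbstractCache LazyEvent FrozenProxy])
  take AbstractCache:  [AbstractCache SafeQueue LocalRecord AbstractProxy FrozenProxy TinyAgent TinyTask LazyTask SafeProxy LocalEvent object] + [LazyEvent FrozenPool AbstractProxy TinyTask LazyTask SafeProxy LocalEvent object] + [FrozenProxy TinyAgent TinyTask object] + [AbstractCache LazyEvent FrozenProxy]
  take SafeQueue:  [SafeQueue LocalRecord AbstractProxy FrozenProxy TinyAgent TinyTask LazyTask SafeProxy LocalEvent object] + [LazyEvent FrozenPool AbstractProxy TinyTask LazyTask SafeProxy LocalEvent object] + [FrozenProxy TinyAgent TinyTask object] + [LazyEvent FrozenProxy]
  take LocalRecord:  [LocalRecord AbstractProxy FrozenProxy TinyAgent TinyTask LazyTask SafeProxy LocalEvent object] + [LazyEvent FrozenPool AbstractProxy TinyTask LazyTask SafeProxy LocalEvent object] + [FrozenProxy TinyAgent TinyTask object] + [LazyEvent FrozenProxy]
  take LazyEvent:  [AbstractProxy FrozenProxy TinyAgent TinyTask LazyTask SafeProxy LocalEvent object] + [LazyEvent FrozenPool AbstractProxy TinyTask LazyTask SafeProxy LocalEvent object] + [FrozenProxy TinyAgent TinyTask object] + [LazyEvent FrozenProxy]
  take FrozenPool:  [AbstractProxy FrozenProxy TinyAgent TinyTask LazyTask SafeProxy LocalEvent object] + [FrozenPool AbstractProxy TinyTask LazyTask SafeProxy LocalEvent object] + [FrozenProxy TinyAgent TinyTask object] + [FrozenProxy]
  take AbstractProxy:  [AbstractProxy FrozenProxy TinyAgent TinyTask LazyTask SafeProxy LocalEvent object] + [AbstractProxy TinyTask LazyTask SafeProxy LocalEvent object] + [FrozenProxy TinyAgent TinyTask object] + [FrozenProxy]
  take FrozenProxy:  [FrozenProxy TinyAgent TinyTask LazyTask SafeProxy LocalEvent object] + [TinyTask LazyTask SafeProxy LocalEvent object] + [FrozenProxy TinyAgent TinyTask object] + [FrozenProxy]
  take TinyAgent:  [TinyAgent TinyTask LazyTask SafeProxy LocalEvent object] + [TinyTask LazyTask SafeProxy LocalEvent object] + [TinyAgent TinyTask object]
  take TinyTask:  [TinyTask LazyTask SafeProxy LocalEvent object] + [TinyTask LazyTask SafeProxy LocalEvent object] + [TinyTask object]
  take LazyTask:  [LazyTask SafeProxy LocalEvent object] + [LazyTask SafeProxy LocalEvent object] + [object]
  take SafeProxy:  [SafeProxy LocalEvent object] + [SafeProxy LocalEvent object] + [object]
  take LocalEvent:  [LocalEvent object] + [LocalEvent object] + [object]
  take object:  [object] + [object] + [object]
MRO: FrozenQueue AbstractCache SafeQueue LocalRecord LazyEvent FrozenPool AbstractProxy FrozenProxy TinyAgent TinyTask LazyTask SafeProxy LocalEvent object
validate is defined in: LazyEvent, SafeProxy. First along the MRO is LazyEvent.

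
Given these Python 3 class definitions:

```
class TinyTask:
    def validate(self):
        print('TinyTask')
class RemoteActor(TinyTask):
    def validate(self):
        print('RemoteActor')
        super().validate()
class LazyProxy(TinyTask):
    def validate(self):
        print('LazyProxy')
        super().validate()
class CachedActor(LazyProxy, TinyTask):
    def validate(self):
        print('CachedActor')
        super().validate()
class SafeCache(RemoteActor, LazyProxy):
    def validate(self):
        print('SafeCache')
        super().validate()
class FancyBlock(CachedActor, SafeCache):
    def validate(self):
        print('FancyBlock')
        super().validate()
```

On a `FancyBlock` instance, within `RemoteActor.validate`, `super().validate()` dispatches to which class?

LazyProxy

L[FancyBlock] = FancyBlock + merge(L[CachedActor], L[SafeCache], [CachedActor SafeCache])
  take CachedActor:  [CachedActor LazyProxy TinyTask object] + [SafeCache RemoteActor LazyProxy TinyTask object] + [CachedActor SafeCache]
  take SafeCache:  [LazyProxy TinyTask object] + [SafeCache RemoteActor LazyProxy TinyTask object] + [SafeCache]
  take RemoteActor:  [LazyProxy TinyTask object] + [RemoteActor LazyProxy TinyTask object]
  take LazyProxy:  [LazyProxy TinyTask object] + [LazyProxy TinyTask object]
  take TinyTask:  [TinyTask object] + [TinyTask object]
  take object:  [object] + [object]
MRO: FancyBlock CachedActor SafeCache RemoteActor LazyProxy TinyTask object
super() in RemoteActor.validate on a FancyBlock instance goes to the class after RemoteActor in FancyBlock's MRO: LazyProxy.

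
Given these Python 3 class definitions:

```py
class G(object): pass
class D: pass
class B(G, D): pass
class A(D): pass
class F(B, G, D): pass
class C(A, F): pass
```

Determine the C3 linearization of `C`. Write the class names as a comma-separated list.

C, A, F, B, G, D, object

L[C] = C + merge(L[A], L[F], [A F])
  take A:  [A D object] + [F B G D object] + [A F]
  take F:  [D object] + [F B G D object] + [F]
  take B:  [D object] + [B G D object]
  take G:  [D object] + [G D object]
  take D:  [D object] + [D object]
  take object:  [object] + [object]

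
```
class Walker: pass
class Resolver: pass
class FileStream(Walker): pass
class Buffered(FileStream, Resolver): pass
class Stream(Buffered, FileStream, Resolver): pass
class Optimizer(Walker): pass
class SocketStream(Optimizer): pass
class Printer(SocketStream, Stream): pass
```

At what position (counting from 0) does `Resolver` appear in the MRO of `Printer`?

7

L[Printer] = Printer + merge(L[SocketStream], L[Stream], [SocketStream Stream])
  take SocketStream:  [SocketStream Optimizer Walker object] + [Stream Buffered FileStream Walker Resolver object] + [SocketStream Stream]
  take Optimizer:  [Optimizer Walker object] + [Stream Buffered FileStream Walker Resolver object] + [Stream]
  take Stream:  [Walker object] + [Stream Buffered FileStream Walker Resolver object] + [Stream]
  take Buffered:  [Walker object] + [Buffered FileStream Walker Resolver object]
  take FileStream:  [Walker object] + [FileStream Walker Resolver object]
  take Walker:  [Walker object] + [Walker Resolver object]
  take Resolver:  [object] + [Resolver object]
  take object:  [object] + [object]
MRO: Printer SocketStream Optimizer Stream Buffered FileStream Walker Resolver object
Resolver sits at index 7.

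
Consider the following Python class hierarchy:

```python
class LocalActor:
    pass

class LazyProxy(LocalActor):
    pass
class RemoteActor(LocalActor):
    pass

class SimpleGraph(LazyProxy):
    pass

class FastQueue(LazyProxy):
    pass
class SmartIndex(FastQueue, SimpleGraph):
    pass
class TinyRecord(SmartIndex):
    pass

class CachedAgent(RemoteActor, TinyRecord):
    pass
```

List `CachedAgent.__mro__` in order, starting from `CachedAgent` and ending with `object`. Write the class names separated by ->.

L[CachedAgent] = CachedAgent + merge(L[RemoteActor], L[TinyRecord], [RemoteActor TinyRecord])
  take RemoteActor:  [RemoteActor LocalActor object] + [TinyRecord SmartIndex FastQueue SimpleGraph LazyProxy LocalActor object] + [RemoteActor TinyRecord]
  take TinyRecord:  [LocalActor object] + [TinyRecord SmartIndex FastQueue SimpleGraph LazyProxy LocalActor object] + [TinyRecord]
  take SmartIndex:  [LocalActor object] + [SmartIndex FastQueue SimpleGraph LazyProxy LocalActor object]
  take FastQueue:  [LocalActor object] + [FastQueue SimpleGraph LazyProxy LocalActor object]
  take SimpleGraph:  [LocalActor object] + [SimpleGraph LazyProxy LocalActor object]
  take LazyProxy:  [LocalActor object] + [LazyProxy LocalActor object]
  take LocalActor:  [LocalActor object] + [LocalActor object]
  take object:  [object] + [object]

CachedAgent -> RemoteActor -> TinyRecord -> SmartIndex -> FastQueue -> SimpleGraph -> LazyProxy -> LocalActor -> object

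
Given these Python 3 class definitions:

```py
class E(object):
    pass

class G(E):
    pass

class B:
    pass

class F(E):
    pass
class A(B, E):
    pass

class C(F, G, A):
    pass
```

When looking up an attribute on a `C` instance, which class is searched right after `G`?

L[C] = C + merge(L[F], L[G], L[A], [F G A])
  take F:  [F E object] + [G E object] + [A B E object] + [F G A]
  take G:  [E object] + [G E object] + [A B E object] + [G A]
  take A:  [E object] + [E object] + [A B E object] + [A]
  take B:  [E object] + [E object] + [B E object]
  take E:  [E object] + [E object] + [E object]
  take object:  [object] + [object] + [object]
MRO: C F G A B E object
G is at position 2; next is A.

A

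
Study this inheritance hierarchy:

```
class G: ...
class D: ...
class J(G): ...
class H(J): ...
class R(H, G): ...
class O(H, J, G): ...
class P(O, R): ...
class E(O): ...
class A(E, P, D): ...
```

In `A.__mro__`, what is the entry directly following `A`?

L[A] = A + merge(L[E], L[P], L[D], [E P D])
  take E:  [E O H J G object] + [P O R H J G object] + [D object] + [E P D]
  take P:  [O H J G object] + [P O R H J G object] + [D object] + [P D]
  take O:  [O H J G object] + [O R H J G object] + [D object] + [D]
  take R:  [H J G object] + [R H J G object] + [D object] + [D]
  take H:  [H J G object] + [H J G object] + [D object] + [D]
  take J:  [J G object] + [J G object] + [D object] + [D]
  take G:  [G object] + [G object] + [D object] + [D]
  take D:  [object] + [object] + [D object] + [D]
  take object:  [object] + [object] + [object]
MRO: A E P O R H J G D object
A is at position 0; next is E.

E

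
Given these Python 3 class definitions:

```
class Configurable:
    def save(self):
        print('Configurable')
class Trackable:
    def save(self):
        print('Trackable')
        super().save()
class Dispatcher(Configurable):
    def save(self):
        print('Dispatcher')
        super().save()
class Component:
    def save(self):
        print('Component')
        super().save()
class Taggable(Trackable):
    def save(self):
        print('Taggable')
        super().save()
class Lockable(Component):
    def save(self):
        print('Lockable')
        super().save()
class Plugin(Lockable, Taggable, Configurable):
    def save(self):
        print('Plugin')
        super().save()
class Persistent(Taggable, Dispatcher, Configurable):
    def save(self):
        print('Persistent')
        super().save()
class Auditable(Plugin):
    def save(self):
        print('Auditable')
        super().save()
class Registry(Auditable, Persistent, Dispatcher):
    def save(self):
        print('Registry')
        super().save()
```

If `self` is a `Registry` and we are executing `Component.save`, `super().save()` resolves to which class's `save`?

Persistent

L[Registry] = Registry + merge(L[Auditable], L[Persistent], L[Dispatcher], [Auditable Persistent Dispatcher])
  take Auditable:  [Auditable Plugin Lockable Component Taggable Trackable Configurable object] + [Persistent Taggable Trackable Dispatcher Configurable object] + [Dispatcher Configurable object] + [Auditable Persistent Dispatcher]
  take Plugin:  [Plugin Lockable Component Taggable Trackable Configurable object] + [Persistent Taggable Trackable Dispatcher Configurable object] + [Dispatcher Configurable object] + [Persistent Dispatcher]
  take Lockable:  [Lockable Component Taggable Trackable Configurable object] + [Persistent Taggable Trackable Dispatcher Configurable object] + [Dispatcher Configurable object] + [Persistent Dispatcher]
  take Component:  [Component Taggable Trackable Configurable object] + [Persistent Taggable Trackable Dispatcher Configurable object] + [Dispatcher Configurable object] + [Persistent Dispatcher]
  take Persistent:  [Taggable Trackable Configurable object] + [Persistent Taggable Trackable Dispatcher Configurable object] + [Dispatcher Configurable object] + [Persistent Dispatcher]
  take Taggable:  [Taggable Trackable Configurable object] + [Taggable Trackable Dispatcher Configurable object] + [Dispatcher Configurable object] + [Dispatcher]
  take Trackable:  [Trackable Configurable object] + [Trackable Dispatcher Configurable object] + [Dispatcher Configurable object] + [Dispatcher]
  take Dispatcher:  [Configurable object] + [Dispatcher Configurable object] + [Dispatcher Configurable object] + [Dispatcher]
  take Configurable:  [Configurable object] + [Configurable object] + [Configurable object]
  take object:  [object] + [object] + [object]
MRO: Registry Auditable Plugin Lockable Component Persistent Taggable Trackable Dispatcher Configurable object
super() in Component.save on a Registry instance goes to the class after Component in Registry's MRO: Persistent.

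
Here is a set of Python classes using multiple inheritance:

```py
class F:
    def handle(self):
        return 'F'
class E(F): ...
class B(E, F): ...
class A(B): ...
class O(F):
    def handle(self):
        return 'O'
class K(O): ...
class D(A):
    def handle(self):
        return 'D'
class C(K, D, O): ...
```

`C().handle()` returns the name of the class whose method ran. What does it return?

D

L[C] = C + merge(L[K], L[D], L[O], [K D O])
  take K:  [K O F object] + [D A B E F object] + [O F object] + [K D O]
  take D:  [O F object] + [D A B E F object] + [O F object] + [D O]
  take O:  [O F object] + [A B E F object] + [O F object] + [O]
  take A:  [F object] + [A B E F object] + [F object]
  take B:  [F object] + [B E F object] + [F object]
  take E:  [F object] + [E F object] + [F object]
  take F:  [F object] + [F object] + [F object]
  take object:  [object] + [object] + [object]
MRO: C K D O A B E F object
handle is defined in: D, F, O. First along the MRO is D.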